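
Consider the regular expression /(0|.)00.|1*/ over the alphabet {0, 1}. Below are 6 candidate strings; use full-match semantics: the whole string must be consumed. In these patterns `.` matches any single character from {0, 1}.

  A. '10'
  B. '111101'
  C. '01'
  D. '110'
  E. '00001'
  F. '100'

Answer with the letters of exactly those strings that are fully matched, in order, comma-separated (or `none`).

none

A → no match
B → no match
C → no match
D → no match
E → no match
F → no match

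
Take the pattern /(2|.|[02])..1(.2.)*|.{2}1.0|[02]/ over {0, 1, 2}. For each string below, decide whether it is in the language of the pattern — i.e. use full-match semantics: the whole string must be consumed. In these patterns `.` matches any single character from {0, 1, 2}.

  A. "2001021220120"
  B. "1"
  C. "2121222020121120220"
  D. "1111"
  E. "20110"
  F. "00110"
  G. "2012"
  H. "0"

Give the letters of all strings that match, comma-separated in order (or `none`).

A → match
B → no match
C → match
D → match
E → match
F → match
G → no match
H → match

A, C, D, E, F, H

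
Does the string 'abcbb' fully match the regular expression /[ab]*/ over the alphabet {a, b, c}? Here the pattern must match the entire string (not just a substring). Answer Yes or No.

No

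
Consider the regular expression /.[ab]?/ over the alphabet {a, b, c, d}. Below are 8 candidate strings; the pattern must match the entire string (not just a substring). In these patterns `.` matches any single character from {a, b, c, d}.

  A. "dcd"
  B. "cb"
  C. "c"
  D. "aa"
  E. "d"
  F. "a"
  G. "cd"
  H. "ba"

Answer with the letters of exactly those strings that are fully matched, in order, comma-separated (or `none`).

A → no match
B → match
C → match
D → match
E → match
F → match
G → no match
H → match

B, C, D, E, F, H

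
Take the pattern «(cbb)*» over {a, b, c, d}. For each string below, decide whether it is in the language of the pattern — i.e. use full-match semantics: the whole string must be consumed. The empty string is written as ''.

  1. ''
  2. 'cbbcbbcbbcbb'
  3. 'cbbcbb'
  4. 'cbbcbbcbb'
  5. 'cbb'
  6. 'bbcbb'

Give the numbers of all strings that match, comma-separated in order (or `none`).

1, 2, 3, 4, 5

1. '' → match
2. 'cbbcbbcbbcbb' → match
3. 'cbbcbb' → match
4. 'cbbcbbcbb' → match
5. 'cbb' → match
6. 'bbcbb' → no match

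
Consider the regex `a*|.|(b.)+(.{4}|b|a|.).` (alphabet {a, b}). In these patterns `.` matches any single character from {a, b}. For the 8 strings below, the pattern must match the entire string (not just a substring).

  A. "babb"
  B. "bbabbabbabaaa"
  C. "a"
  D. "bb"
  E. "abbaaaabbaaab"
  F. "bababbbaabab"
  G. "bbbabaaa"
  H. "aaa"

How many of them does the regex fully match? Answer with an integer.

4

A → match
B → no match
C → match
D → no match
E → no match
F → no match
G → match
H → match
Total matched: 4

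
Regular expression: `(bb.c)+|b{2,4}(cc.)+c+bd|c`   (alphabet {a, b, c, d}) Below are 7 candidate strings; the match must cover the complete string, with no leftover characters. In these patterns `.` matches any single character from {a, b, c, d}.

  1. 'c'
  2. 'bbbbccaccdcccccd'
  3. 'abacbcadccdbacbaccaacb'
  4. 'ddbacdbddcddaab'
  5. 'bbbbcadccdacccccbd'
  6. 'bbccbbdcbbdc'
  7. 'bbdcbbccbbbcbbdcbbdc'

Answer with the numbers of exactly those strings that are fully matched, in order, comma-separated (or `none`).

1 → match
2 → no match
3 → no match
4 → no match
5 → no match
6 → match
7 → match

1, 6, 7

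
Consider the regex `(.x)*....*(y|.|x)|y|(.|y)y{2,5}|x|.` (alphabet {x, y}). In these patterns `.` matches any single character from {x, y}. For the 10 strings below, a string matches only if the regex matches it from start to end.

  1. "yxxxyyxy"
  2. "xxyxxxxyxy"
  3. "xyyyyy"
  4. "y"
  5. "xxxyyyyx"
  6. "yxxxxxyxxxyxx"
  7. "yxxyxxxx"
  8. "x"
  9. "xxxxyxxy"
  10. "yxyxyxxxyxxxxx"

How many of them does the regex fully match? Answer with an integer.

10

1 → match
2 → match
3 → match
4 → match
5 → match
6 → match
7 → match
8 → match
9 → match
10 → match
Total matched: 10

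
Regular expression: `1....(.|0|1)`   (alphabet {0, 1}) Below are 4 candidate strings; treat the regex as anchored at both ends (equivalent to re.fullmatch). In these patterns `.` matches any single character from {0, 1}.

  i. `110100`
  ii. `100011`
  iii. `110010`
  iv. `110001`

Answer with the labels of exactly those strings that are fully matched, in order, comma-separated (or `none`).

i → match
ii → match
iii → match
iv → match

i, ii, iii, iv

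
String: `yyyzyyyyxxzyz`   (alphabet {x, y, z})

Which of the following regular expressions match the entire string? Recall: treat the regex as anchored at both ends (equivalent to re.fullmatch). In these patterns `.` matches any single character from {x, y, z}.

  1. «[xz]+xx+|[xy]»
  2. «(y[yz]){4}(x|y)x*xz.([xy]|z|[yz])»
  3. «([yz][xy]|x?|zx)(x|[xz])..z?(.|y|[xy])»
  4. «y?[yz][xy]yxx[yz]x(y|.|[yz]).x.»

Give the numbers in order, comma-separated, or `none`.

2

1 → no match
2 → match
3 → no match
4 → no match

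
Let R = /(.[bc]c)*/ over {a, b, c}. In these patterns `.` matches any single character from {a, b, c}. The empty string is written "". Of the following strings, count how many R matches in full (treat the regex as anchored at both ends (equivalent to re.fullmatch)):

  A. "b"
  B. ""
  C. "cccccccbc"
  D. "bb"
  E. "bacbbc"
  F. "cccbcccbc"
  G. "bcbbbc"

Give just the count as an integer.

3

A → no match
B → match
C → match
D → no match
E → no match
F → match
G → no match
Total matched: 3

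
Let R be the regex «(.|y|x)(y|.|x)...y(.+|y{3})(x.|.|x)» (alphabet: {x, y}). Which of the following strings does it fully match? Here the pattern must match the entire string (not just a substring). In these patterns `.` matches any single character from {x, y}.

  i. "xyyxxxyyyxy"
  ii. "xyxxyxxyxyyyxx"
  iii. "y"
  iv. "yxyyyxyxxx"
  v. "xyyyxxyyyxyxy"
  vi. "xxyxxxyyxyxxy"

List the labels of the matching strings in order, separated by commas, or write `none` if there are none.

i → no match
ii → no match
iii → no match
iv → no match
v → no match
vi → no match

none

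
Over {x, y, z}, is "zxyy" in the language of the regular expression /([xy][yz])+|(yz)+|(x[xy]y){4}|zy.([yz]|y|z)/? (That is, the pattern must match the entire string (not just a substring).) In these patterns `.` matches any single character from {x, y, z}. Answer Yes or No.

No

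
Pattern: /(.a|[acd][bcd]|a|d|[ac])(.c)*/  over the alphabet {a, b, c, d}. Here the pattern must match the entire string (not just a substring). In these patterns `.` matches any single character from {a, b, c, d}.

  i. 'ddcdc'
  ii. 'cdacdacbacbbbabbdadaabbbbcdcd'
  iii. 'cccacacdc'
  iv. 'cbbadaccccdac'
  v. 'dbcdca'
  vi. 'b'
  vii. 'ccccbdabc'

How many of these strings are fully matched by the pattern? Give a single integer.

i → match
ii → no match
iii → match
iv → no match
v → no match
vi → no match
vii → no match
Total matched: 2

2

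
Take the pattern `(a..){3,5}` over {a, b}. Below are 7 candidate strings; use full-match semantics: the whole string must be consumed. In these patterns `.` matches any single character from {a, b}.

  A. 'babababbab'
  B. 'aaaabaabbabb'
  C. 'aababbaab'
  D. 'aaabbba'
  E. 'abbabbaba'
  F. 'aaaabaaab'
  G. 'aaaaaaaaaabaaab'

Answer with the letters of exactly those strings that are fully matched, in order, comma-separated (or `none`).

B, C, E, F, G

A → no match — must start with 'a'
B → match
C → match
D → no match
E → match
F → match
G → match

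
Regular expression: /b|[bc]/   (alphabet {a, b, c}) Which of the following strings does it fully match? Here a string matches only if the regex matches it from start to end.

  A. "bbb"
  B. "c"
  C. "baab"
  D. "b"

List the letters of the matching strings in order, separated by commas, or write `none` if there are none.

B, D

A. "bbb" → no match
B. "c" → match
C. "baab" → no match
D. "b" → match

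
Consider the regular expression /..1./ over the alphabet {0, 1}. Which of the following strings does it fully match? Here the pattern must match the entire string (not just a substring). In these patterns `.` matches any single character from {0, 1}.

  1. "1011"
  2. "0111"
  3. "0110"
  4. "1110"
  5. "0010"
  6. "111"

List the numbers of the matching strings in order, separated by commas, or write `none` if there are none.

1, 2, 3, 4, 5

1 → match
2 → match
3 → match
4 → match
5 → match
6 → no match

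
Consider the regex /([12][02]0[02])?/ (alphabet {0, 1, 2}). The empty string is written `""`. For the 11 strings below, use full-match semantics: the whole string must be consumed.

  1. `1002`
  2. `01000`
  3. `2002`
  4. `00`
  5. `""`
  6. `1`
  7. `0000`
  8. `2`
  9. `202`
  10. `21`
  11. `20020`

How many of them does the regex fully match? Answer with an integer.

1 → match
2 → no match
3 → match
4 → no match
5 → match
6 → no match
7 → no match
8 → no match
9 → no match
10 → no match
11 → no match
Total matched: 3

3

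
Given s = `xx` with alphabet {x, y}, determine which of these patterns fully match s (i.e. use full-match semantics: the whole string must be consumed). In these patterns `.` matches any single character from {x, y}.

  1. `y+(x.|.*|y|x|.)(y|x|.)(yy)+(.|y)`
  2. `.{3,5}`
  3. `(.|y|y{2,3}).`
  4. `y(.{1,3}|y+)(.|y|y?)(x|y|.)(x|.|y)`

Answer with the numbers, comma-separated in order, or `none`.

1 → no match — must start with `y`
2 → no match
3 → match
4 → no match — must start with `y`

3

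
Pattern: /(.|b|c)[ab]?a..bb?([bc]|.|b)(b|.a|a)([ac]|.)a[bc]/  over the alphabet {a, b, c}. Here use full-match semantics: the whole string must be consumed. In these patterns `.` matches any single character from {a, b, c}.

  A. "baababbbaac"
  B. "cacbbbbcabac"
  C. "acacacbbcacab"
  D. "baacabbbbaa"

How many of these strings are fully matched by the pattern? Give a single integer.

A → match
B → match
C → no match
D → no match
Total matched: 2

2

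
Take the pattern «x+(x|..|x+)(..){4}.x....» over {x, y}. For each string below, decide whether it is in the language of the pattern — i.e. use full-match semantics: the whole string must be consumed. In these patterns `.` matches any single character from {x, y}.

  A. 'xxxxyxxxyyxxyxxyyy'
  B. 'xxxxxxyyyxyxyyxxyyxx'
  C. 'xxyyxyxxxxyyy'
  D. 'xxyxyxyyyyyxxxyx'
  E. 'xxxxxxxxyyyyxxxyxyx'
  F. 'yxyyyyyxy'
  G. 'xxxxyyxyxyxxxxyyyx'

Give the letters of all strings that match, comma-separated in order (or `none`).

A, B, D, E, G

A → match
B → match
C → no match
D → match
E → match
F. 'yxyyyyyxy' → no match — must start with 'x'
G → match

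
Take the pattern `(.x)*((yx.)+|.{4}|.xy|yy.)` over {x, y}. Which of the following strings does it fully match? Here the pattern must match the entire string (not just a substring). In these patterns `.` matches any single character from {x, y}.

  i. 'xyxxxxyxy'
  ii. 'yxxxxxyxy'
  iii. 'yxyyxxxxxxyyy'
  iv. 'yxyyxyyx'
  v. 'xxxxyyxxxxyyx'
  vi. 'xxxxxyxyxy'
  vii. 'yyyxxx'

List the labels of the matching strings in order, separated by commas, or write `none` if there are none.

ii

i → no match
ii → match
iii → no match
iv → no match
v → no match
vi → no match
vii → no match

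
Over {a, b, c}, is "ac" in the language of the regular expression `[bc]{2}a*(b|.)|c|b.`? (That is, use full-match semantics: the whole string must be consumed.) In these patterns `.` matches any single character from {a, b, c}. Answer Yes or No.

No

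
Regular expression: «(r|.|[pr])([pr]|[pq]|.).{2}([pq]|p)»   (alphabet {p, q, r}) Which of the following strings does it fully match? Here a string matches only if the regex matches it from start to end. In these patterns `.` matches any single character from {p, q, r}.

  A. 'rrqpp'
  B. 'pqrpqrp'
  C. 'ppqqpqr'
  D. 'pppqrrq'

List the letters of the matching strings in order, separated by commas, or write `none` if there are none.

A

A → match
B → no match
C → no match
D → no match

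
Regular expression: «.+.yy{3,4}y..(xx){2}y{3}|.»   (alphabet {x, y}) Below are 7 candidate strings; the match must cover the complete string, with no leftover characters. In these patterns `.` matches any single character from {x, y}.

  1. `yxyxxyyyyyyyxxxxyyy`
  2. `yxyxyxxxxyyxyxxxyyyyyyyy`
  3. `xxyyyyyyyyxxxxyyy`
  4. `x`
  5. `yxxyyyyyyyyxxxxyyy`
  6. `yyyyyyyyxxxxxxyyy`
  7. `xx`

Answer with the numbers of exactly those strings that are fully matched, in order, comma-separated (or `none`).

1 → match
2 → no match
3 → match
4 → match
5 → match
6 → match
7 → no match

1, 3, 4, 5, 6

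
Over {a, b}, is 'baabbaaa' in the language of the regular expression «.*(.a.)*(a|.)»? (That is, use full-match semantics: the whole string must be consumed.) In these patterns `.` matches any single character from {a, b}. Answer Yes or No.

Yes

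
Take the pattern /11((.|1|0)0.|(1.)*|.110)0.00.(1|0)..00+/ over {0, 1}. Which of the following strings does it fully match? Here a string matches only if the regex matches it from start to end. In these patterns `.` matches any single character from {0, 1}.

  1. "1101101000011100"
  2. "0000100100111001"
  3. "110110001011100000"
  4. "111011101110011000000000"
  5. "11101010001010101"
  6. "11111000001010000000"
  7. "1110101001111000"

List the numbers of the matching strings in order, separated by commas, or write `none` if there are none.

1 → no match
2 → no match — must start with "11"
3 → no match
4 → no match
5 → no match — must end with "0"
6 → match
7 → match

6, 7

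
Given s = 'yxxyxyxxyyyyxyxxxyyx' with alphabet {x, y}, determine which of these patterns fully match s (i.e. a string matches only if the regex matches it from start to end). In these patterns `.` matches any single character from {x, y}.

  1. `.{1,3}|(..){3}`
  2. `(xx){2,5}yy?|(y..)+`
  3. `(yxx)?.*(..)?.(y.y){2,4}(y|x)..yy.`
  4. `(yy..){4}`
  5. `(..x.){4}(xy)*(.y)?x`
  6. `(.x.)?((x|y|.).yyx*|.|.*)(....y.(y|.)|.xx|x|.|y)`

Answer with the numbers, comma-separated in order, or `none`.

3, 6

1 → no match
2 → no match
3 → match
4 → no match — must start with 'yy'
5 → no match
6 → match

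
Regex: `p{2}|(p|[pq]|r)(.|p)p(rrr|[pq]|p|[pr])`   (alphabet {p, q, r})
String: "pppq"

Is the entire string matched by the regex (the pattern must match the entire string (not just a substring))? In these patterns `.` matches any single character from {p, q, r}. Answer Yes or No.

Yes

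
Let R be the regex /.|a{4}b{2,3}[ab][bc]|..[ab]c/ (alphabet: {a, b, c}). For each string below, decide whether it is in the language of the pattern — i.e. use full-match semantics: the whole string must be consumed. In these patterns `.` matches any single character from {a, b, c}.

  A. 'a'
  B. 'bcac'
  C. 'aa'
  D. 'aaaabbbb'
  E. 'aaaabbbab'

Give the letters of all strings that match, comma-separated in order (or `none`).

A, B, D, E

A → match
B → match
C → no match
D → match
E → match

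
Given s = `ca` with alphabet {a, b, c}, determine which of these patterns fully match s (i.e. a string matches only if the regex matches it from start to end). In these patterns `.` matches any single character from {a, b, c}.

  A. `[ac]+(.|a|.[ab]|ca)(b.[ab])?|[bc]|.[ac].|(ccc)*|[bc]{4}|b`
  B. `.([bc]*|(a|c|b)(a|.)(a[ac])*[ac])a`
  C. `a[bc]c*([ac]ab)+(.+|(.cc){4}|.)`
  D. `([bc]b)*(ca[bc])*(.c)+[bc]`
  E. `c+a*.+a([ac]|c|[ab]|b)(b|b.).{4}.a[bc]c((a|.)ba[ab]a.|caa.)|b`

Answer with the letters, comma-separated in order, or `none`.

A, B

A → match
B → match
C → no match — must start with `a`
D → no match
E → no match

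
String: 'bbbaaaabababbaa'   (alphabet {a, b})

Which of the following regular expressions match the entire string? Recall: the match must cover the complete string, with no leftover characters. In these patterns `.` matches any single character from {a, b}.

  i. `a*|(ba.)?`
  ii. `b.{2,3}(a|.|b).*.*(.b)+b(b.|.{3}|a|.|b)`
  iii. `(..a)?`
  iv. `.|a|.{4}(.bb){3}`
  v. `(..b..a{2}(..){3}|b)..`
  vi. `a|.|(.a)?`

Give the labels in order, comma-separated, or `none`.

v

i → no match
ii → no match
iii → no match
iv → no match
v → match
vi → no match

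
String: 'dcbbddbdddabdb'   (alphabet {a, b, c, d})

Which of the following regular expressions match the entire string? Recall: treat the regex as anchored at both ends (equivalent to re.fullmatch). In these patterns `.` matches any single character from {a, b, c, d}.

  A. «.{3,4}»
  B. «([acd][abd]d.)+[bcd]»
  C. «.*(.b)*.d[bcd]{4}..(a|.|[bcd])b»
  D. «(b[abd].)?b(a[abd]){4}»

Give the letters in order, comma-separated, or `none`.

C

A → no match
B → no match
C → match
D → no match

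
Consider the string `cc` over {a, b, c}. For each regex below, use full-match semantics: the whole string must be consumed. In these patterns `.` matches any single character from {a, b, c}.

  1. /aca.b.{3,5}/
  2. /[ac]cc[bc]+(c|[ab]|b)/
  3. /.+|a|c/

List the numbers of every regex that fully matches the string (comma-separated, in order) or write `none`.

3

1 → no match — must start with `aca`
2 → no match
3 → match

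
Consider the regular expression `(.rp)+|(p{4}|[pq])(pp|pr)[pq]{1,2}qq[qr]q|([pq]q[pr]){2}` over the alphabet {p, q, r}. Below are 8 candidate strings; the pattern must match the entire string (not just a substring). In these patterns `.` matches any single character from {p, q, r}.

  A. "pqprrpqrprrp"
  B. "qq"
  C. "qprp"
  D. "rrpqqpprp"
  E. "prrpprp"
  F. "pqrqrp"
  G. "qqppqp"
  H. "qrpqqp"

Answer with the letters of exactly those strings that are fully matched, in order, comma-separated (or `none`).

A. "pqprrpqrprrp" → no match
B. "qq" → no match
C. "qprp" → no match
D. "rrpqqpprp" → no match
E. "prrpprp" → no match
F. "pqrqrp" → no match
G. "qqppqp" → match
H. "qrpqqp" → no match

G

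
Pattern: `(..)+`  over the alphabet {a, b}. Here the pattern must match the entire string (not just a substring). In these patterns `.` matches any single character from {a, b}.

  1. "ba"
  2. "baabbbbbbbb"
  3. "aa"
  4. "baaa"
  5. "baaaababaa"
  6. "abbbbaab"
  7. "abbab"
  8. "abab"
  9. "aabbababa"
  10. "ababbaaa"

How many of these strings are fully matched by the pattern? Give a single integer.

1 → match
2 → no match
3 → match
4 → match
5 → match
6 → match
7 → no match
8 → match
9 → no match
10 → match
Total matched: 7

7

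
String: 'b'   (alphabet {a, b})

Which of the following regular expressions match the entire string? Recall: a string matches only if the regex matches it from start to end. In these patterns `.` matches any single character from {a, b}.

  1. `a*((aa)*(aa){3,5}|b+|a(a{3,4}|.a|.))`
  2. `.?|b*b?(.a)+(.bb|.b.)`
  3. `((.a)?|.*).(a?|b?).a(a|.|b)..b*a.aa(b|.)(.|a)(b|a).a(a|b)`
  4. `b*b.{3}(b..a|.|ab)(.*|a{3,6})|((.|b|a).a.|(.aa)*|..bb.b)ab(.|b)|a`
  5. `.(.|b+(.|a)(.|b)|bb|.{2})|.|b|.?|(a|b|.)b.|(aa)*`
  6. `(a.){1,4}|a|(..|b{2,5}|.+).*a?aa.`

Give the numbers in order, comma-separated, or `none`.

1, 2, 5

1 → match
2 → match
3 → no match
4 → no match
5 → match
6 → no match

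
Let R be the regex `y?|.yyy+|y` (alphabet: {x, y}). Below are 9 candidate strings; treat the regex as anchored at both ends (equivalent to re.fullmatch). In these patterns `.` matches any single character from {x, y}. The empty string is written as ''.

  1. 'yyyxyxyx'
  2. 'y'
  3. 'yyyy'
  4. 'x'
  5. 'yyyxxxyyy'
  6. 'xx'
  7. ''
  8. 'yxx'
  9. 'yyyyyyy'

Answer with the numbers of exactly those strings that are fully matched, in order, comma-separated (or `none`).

2, 3, 7, 9

1. 'yyyxyxyx' → no match
2. 'y' → match
3. 'yyyy' → match
4. 'x' → no match
5. 'yyyxxxyyy' → no match
6. 'xx' → no match
7. '' → match
8. 'yxx' → no match
9. 'yyyyyyy' → match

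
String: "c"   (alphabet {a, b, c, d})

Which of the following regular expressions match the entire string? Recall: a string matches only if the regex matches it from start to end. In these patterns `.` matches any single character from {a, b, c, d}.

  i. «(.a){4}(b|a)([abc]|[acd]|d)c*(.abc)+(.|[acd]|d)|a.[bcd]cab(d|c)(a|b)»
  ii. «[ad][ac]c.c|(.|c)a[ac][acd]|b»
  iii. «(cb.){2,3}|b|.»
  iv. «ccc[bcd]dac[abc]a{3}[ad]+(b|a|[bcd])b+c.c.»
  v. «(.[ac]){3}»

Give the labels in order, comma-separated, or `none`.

i → no match
ii → no match
iii → match
iv → no match — must start with "ccc"
v → no match

iii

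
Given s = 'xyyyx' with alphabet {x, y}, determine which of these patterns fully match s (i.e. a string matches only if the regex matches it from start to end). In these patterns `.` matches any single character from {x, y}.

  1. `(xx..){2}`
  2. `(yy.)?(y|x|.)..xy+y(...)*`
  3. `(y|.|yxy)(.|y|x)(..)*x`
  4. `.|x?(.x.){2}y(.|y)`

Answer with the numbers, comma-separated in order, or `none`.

3

1 → no match — must start with 'xx'
2 → no match
3 → match
4 → no match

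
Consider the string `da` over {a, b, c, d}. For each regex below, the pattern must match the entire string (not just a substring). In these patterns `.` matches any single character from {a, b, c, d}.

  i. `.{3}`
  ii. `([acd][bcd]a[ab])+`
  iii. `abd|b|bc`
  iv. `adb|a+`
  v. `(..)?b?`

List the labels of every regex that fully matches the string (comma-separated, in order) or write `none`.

v

i → no match
ii → no match
iii → no match
iv → no match
v → match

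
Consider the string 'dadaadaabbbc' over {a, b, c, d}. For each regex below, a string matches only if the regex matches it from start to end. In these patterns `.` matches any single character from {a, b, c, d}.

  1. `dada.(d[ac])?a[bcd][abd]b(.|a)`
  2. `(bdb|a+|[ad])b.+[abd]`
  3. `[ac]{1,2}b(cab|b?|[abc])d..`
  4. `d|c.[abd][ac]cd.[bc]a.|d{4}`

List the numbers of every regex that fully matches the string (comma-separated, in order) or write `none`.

1

1 → match
2 → no match
3 → no match
4 → no match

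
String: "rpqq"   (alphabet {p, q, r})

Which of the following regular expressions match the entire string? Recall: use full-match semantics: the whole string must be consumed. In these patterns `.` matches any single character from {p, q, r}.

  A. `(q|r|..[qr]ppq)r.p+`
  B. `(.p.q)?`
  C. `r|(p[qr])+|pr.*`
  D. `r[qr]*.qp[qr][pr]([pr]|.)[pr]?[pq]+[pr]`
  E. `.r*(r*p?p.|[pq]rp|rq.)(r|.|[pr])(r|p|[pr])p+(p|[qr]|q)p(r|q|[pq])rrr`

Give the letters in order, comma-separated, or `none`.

A → no match — must end with "p"
B → match
C → no match
D → no match
E → no match — must end with "rrr"

B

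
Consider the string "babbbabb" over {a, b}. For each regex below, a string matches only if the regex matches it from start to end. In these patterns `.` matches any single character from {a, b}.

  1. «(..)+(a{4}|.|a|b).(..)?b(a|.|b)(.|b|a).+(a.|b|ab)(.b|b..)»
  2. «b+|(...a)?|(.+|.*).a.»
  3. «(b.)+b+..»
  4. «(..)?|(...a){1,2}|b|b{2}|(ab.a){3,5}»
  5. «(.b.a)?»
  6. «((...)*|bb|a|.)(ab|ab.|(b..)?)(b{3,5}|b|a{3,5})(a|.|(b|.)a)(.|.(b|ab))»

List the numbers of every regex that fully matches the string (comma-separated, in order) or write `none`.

6

1 → no match
2 → no match
3 → no match
4 → no match
5 → no match
6 → match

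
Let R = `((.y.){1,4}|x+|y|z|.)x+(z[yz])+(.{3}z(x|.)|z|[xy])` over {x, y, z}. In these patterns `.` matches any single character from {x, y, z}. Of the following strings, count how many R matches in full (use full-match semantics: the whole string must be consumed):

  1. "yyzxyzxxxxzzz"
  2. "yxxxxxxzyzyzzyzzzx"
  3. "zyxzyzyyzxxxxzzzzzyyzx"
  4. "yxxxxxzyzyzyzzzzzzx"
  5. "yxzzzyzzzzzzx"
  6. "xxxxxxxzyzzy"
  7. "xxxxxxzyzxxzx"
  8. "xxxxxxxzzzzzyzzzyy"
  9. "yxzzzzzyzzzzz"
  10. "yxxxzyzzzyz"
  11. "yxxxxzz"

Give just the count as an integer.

1 → match
2 → match
3 → match
4 → match
5 → match
6 → match
7 → match
8 → match
9 → match
10 → match
11 → no match
Total matched: 10

10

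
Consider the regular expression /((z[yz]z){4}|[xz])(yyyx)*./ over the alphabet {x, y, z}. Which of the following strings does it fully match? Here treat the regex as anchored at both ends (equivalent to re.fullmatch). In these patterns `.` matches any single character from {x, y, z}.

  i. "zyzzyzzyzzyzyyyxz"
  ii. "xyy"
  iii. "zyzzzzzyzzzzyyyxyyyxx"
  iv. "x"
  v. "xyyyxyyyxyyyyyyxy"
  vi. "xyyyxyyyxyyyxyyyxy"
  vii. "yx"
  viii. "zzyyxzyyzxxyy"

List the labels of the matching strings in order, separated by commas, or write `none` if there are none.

i → match
ii → no match
iii → match
iv → no match
v → no match
vi → match
vii → no match
viii → no match

i, iii, vi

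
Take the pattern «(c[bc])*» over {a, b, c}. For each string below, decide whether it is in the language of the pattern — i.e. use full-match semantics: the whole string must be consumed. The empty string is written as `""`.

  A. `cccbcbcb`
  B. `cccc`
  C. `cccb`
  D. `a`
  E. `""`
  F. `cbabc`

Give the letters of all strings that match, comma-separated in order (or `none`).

A. `cccbcbcb` → match
B. `cccc` → match
C. `cccb` → match
D. `a` → no match
E. `""` → match
F. `cbabc` → no match

A, B, C, E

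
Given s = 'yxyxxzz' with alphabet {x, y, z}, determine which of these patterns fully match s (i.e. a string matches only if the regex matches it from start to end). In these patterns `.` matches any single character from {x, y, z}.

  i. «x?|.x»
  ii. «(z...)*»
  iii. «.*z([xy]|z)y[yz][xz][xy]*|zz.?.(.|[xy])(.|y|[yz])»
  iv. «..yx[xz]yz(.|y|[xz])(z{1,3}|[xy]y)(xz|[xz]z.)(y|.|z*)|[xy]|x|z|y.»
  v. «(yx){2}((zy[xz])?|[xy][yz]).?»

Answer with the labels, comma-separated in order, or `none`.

v

i → no match
ii → no match
iii → no match
iv → no match
v → match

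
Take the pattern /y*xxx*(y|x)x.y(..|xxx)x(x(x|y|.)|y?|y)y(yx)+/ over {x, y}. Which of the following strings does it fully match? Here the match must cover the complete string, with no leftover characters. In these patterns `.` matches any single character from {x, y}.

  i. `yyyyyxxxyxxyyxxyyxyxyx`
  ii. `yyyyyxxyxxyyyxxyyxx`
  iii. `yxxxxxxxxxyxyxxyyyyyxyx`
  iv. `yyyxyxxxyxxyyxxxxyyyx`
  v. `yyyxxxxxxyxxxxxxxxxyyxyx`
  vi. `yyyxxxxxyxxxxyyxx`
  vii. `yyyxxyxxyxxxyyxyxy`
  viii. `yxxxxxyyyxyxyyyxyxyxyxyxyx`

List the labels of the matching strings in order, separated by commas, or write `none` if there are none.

i

i → match
ii → no match — must end with `yx`
iii → no match
iv → no match
v → no match
vi → no match — must end with `yx`
vii → no match — must end with `yx`
viii → no match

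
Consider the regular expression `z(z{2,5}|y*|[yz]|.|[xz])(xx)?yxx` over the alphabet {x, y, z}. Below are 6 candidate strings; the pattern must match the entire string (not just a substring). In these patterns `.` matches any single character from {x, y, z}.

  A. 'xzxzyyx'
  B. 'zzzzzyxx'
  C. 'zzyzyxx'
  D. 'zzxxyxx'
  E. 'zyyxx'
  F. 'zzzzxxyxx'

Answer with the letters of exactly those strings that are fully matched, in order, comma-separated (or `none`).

B, D, E, F

A → no match — must start with 'z'
B → match
C → no match
D → match
E → match
F → match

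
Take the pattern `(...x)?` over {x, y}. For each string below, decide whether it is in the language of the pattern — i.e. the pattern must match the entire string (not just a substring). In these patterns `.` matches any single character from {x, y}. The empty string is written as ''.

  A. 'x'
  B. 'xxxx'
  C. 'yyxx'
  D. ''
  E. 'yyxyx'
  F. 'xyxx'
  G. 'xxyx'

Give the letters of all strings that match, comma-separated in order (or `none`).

A. 'x' → no match
B. 'xxxx' → match
C. 'yyxx' → match
D. '' → match
E. 'yyxyx' → no match
F. 'xyxx' → match
G. 'xxyx' → match

B, C, D, F, G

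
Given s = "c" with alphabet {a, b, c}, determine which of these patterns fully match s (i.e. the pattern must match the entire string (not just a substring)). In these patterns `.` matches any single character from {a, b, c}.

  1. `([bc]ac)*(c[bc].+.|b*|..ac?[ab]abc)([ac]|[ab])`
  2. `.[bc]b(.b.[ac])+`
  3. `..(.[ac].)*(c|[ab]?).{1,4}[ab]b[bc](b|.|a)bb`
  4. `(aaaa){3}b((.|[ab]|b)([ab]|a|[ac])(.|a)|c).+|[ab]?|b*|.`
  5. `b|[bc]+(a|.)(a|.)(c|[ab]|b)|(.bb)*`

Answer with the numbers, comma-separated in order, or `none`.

1, 4

1 → match
2 → no match
3 → no match — must end with "bb"
4 → match
5 → no match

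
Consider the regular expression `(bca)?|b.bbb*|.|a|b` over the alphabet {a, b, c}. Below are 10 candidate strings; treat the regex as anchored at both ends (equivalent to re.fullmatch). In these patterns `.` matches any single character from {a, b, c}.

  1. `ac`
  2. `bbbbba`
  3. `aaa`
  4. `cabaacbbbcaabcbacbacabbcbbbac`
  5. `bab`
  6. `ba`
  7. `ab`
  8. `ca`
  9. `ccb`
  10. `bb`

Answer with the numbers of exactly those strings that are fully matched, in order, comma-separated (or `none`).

none

1 → no match
2 → no match
3 → no match
4 → no match
5 → no match
6 → no match
7 → no match
8 → no match
9 → no match
10 → no match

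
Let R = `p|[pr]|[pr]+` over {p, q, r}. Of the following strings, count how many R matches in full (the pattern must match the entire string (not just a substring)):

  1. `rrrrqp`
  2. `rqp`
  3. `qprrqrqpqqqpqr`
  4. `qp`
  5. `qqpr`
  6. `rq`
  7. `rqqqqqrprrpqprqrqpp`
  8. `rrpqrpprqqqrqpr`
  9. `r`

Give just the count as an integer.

1 → no match
2 → no match
3 → no match
4 → no match
5 → no match
6 → no match
7 → no match
8 → no match
9 → match
Total matched: 1

1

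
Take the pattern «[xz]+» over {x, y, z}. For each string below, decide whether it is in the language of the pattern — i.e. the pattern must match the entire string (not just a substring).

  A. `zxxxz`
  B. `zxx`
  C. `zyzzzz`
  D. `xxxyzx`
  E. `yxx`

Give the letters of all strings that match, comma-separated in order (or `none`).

A → match
B → match
C → no match
D → no match
E → no match

A, B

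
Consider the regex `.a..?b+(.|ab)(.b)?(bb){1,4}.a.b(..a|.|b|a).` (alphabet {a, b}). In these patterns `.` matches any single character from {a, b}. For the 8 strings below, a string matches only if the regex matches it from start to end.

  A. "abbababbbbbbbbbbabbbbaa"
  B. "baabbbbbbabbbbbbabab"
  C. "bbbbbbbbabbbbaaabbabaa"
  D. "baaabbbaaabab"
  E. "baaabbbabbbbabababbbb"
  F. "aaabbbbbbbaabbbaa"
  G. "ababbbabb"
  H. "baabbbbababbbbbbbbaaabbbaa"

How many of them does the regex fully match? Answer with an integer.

1

A → no match
B → no match
C → no match
D → no match
E → no match
F → match
G → no match
H → no match
Total matched: 1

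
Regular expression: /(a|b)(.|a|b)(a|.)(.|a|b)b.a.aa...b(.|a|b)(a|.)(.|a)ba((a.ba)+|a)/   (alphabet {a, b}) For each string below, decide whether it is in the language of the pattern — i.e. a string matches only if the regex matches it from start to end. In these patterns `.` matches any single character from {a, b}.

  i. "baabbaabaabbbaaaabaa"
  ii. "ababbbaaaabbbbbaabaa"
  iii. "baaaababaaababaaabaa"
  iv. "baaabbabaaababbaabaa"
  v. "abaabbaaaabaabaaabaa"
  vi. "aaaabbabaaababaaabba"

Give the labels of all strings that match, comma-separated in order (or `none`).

i → no match
ii → match
iii → no match
iv → match
v → match
vi → no match

ii, iv, v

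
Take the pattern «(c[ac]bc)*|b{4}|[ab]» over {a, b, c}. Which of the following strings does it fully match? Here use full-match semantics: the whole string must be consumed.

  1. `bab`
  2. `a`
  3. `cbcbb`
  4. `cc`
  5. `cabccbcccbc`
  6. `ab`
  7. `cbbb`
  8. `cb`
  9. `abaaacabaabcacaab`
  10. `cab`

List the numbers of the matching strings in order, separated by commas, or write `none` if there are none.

2

1. `bab` → no match
2. `a` → match
3. `cbcbb` → no match
4. `cc` → no match
5. `cabccbcccbc` → no match
6. `ab` → no match
7. `cbbb` → no match
8. `cb` → no match
9 → no match
10. `cab` → no match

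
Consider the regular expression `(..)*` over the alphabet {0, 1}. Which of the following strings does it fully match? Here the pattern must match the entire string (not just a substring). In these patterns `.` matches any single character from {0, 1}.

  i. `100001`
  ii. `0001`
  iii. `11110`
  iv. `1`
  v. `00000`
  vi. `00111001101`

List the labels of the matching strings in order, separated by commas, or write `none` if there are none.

i, ii

i → match
ii → match
iii → no match
iv → no match
v → no match
vi → no match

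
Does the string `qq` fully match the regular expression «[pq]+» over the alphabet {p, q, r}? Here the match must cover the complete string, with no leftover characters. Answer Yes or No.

Yes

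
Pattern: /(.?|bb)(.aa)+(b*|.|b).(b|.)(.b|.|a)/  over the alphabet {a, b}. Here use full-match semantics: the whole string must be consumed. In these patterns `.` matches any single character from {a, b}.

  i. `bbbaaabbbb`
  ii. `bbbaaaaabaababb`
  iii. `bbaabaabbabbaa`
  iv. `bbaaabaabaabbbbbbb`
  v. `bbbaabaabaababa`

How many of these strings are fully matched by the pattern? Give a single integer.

i → match
ii → match
iii → no match
iv → match
v → match
Total matched: 4

4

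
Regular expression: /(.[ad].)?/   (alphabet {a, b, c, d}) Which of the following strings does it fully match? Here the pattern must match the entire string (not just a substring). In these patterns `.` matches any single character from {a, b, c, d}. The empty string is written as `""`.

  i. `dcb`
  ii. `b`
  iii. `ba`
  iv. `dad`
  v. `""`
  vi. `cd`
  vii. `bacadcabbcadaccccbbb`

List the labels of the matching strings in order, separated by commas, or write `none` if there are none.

i → no match
ii → no match
iii → no match
iv → match
v → match
vi → no match
vii → no match

iv, v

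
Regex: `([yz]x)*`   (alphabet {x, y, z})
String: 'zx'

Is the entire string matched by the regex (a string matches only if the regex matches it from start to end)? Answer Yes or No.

Yes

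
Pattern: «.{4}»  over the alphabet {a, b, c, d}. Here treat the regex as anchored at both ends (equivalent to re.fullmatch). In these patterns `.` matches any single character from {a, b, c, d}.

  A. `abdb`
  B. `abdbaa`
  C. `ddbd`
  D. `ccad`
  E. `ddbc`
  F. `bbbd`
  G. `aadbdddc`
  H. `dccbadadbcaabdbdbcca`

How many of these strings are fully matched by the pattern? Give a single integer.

A → match
B → no match
C → match
D → match
E → match
F → match
G → no match
H → no match
Total matched: 5

5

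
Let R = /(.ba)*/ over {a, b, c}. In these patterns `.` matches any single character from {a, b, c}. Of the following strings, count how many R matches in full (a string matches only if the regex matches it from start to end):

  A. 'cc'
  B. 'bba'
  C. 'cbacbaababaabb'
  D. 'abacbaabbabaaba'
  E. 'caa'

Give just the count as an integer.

1

A → no match
B → match
C → no match
D → no match
E → no match
Total matched: 1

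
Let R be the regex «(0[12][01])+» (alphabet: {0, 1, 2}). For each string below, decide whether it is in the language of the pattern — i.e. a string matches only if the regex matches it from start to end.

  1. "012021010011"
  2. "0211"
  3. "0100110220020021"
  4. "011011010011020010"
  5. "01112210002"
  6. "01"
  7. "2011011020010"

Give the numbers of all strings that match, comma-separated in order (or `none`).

4

1 → no match
2 → no match
3 → no match
4 → match
5 → no match
6 → no match
7 → no match — must start with "0"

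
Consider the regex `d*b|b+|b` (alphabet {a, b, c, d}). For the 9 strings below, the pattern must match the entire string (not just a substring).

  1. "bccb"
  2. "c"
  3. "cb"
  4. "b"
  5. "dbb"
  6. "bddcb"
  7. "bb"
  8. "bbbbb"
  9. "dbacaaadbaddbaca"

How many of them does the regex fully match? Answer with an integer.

3

1 → no match
2 → no match — must end with "b"
3 → no match
4 → match
5 → no match
6 → no match
7 → match
8 → match
9 → no match — must end with "b"
Total matched: 3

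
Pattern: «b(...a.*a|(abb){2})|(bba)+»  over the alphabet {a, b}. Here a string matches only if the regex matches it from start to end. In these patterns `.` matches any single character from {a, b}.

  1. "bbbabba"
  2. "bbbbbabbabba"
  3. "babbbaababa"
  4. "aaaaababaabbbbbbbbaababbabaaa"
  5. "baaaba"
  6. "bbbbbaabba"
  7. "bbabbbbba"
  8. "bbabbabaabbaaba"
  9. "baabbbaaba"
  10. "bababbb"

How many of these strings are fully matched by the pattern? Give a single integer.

0

1 → no match
2 → no match
3 → no match
4 → no match
5 → no match
6 → no match
7 → no match
8 → no match
9 → no match
10 → no match
Total matched: 0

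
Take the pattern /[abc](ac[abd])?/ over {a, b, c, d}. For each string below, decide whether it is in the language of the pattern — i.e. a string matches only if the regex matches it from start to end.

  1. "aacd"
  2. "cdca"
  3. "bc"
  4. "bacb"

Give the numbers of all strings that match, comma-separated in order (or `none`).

1, 4

1 → match
2 → no match
3 → no match
4 → match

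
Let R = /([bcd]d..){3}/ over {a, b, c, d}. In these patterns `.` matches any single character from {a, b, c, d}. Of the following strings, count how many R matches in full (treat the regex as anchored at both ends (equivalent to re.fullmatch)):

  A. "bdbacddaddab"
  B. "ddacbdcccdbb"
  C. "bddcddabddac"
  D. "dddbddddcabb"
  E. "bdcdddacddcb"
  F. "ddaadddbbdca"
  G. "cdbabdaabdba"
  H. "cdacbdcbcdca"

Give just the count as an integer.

A → match
B → match
C → match
D → no match
E → match
F → match
G → match
H → match
Total matched: 7

7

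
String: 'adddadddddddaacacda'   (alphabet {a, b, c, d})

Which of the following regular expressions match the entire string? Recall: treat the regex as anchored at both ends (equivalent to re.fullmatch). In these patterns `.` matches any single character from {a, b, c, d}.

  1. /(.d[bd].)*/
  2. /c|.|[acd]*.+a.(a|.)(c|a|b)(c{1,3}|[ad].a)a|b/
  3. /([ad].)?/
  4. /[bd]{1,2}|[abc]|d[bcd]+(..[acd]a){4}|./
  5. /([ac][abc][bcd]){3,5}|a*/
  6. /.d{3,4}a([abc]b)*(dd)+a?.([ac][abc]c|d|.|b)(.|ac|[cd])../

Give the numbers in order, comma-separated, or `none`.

1 → no match
2 → no match
3 → no match
4 → no match
5 → no match
6 → match

6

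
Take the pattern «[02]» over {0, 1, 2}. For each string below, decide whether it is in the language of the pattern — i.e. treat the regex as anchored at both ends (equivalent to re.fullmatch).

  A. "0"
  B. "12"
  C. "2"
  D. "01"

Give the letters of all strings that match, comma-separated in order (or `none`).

A, C

A → match
B → no match
C → match
D → no match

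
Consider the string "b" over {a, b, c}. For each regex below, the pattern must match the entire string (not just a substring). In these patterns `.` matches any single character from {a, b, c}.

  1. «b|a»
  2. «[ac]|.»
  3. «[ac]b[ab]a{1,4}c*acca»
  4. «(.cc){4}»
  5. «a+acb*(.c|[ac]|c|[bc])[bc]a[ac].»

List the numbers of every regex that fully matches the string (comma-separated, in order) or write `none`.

1 → match
2 → match
3 → no match — must end with "acca"
4 → no match — must end with "cc"
5 → no match — must start with "a"

1, 2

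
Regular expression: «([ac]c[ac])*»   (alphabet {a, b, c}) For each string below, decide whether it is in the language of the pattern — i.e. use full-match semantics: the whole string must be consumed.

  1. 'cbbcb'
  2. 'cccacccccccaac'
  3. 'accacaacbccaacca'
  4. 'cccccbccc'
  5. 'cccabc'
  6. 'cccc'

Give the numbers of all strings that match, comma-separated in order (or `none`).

none

1. 'cbbcb' → no match
2 → no match
3 → no match
4. 'cccccbccc' → no match
5. 'cccabc' → no match
6. 'cccc' → no match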